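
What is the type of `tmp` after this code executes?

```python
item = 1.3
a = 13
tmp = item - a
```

float - int returns float (1.3 - 13 = -11.7)

float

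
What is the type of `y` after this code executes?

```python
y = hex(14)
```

hex() returns str representation

str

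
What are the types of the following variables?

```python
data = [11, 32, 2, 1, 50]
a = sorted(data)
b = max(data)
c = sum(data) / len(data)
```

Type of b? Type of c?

max of ints returns int; int / int returns float

int, float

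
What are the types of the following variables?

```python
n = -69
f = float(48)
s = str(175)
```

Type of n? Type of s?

n is int; s is str

int, str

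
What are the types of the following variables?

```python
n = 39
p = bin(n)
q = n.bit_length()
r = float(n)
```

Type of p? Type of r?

bin() returns str; float() returns float

str, float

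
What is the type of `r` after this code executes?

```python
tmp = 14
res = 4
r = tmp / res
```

int / int always returns float in Python 3 (14 / 4 = 3.5)

float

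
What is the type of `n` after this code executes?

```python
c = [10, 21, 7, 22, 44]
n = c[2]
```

Indexing a list of ints returns int (c[2] = 7)

int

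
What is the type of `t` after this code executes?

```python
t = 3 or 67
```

'or' returns the first truthy value (3, which is int)

int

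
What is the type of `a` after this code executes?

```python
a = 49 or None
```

'or' returns first truthy value (49, int)

int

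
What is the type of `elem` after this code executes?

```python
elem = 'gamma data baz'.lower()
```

str.lower() returns str

str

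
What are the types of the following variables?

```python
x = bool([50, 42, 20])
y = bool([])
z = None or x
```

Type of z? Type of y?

None or <bool> returns the bool; bool() returns bool

bool, bool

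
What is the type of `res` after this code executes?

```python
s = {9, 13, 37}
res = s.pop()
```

Popping from a set of ints returns int

int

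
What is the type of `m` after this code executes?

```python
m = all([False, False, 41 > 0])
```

all() returns bool

bool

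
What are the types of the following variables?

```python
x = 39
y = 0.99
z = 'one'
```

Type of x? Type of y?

x is int; y is float

int, float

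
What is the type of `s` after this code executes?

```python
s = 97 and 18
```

'and' returns the last value when all truthy (18, which is int)

int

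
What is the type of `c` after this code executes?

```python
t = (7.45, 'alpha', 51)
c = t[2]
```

Index 2 of tuple is 51 which is int

int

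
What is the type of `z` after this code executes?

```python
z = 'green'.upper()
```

str.upper() returns str

str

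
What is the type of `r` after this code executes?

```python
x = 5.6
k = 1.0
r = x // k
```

float // float returns float (floor division preserves float type)

float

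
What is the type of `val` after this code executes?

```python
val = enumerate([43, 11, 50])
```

enumerate() returns an enumerate iterator object

enumerate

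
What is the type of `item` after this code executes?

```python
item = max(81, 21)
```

max() of ints returns int

int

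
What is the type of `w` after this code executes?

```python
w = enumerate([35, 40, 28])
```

enumerate() returns an enumerate iterator object

enumerate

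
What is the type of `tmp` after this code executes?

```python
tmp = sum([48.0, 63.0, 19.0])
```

sum() of floats returns float

float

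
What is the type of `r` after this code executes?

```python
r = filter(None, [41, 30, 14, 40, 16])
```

filter() returns a filter iterator object

filter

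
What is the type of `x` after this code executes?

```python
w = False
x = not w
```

'not' always returns bool

bool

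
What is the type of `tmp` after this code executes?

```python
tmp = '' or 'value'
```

'or' returns first truthy value ('value', which is str)

str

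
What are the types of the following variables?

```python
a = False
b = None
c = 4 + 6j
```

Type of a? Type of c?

a is bool; c is complex

bool, complex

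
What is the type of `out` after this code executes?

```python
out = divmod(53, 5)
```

divmod() returns a tuple (quotient, remainder)

tuple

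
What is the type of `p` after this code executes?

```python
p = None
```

None has type NoneType

NoneType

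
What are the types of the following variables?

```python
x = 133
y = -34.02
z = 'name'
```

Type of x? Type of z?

x is int; z is str

int, str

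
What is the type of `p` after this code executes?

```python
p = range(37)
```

range() returns a range object

range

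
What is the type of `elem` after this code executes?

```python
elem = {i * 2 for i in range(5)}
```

A set comprehension {expr for x in iterable} produces a set

set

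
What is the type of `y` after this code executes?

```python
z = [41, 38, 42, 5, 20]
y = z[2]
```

Indexing a list of ints returns int (z[2] = 42)

int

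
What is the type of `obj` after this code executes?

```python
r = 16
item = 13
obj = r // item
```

int // int returns int (16 // 13 = 1)

int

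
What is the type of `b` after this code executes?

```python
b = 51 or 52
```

'or' returns the first truthy value (51, which is int)

int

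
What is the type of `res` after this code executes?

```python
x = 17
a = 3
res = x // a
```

int // int returns int (17 // 3 = 5)

int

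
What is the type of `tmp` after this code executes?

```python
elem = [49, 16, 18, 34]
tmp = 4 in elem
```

'in' operator returns bool

bool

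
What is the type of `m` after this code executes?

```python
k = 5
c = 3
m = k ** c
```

int ** positive int returns int (5 ** 3 = 125)

int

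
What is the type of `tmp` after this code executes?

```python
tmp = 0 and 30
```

'and' returns the first falsy value (0, which is int)

int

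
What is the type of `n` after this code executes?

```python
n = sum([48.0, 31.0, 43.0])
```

sum() of floats returns float

float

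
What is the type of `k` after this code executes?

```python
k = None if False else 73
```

Ternary: condition is False, else branch (73) taken → int

int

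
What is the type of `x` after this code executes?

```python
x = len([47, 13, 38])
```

len() always returns int

int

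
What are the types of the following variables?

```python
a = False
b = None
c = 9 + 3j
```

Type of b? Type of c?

b is NoneType; c is complex

NoneType, complex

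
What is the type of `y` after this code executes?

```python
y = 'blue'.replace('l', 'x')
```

str.replace() returns str

str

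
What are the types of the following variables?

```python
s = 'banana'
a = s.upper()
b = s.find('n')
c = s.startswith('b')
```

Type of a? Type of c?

str.upper() returns str; str.startswith() returns bool

str, bool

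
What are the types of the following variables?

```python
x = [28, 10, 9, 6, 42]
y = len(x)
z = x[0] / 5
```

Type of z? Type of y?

int / int returns float; len() returns int

float, int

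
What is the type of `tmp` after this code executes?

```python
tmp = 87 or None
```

'or' returns first truthy value (87, int)

int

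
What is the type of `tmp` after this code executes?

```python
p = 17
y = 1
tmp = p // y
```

int // int returns int (17 // 1 = 17)

int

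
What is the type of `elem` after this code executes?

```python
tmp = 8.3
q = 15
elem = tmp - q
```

float - int returns float (8.3 - 15 = -6.7)

float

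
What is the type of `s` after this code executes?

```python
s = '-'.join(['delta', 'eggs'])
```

str.join() returns str

str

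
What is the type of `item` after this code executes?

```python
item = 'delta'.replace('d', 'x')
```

str.replace() returns str

str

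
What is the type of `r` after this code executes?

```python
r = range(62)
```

range() returns a range object

range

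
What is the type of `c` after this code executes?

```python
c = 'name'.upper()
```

str.upper() returns str

str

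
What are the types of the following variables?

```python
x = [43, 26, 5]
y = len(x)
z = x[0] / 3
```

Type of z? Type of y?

int / int returns float; len() returns int

float, int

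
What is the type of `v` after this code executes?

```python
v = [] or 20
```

'or' returns first truthy value (20, which is int)

int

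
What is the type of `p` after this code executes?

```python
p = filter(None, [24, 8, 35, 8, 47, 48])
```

filter() returns a filter iterator object

filter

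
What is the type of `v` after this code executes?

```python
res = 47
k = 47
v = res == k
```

Equality comparison returns bool

bool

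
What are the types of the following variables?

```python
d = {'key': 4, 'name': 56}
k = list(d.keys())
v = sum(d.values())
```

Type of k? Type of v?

list(...) returns list; sum of int values returns int

list, int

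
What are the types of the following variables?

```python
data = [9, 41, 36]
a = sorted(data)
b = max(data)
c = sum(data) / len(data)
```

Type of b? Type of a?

max of ints returns int; sorted() returns list

int, list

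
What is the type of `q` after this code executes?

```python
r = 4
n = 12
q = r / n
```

int / int always returns float in Python 3 (4 / 12 = 0.333333)

float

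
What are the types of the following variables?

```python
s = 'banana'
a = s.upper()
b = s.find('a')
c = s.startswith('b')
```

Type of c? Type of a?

str.startswith() returns bool; str.upper() returns str

bool, str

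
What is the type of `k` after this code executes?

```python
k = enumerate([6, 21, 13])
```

enumerate() returns an enumerate iterator object

enumerate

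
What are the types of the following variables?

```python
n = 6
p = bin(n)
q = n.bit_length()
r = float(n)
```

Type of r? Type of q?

float() returns float; int.bit_length() returns int

float, int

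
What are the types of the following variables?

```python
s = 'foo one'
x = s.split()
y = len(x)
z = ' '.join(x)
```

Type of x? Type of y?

str.split() returns list; len() returns int

list, int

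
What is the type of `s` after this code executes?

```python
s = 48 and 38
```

'and' returns the last value when all truthy (38, which is int)

int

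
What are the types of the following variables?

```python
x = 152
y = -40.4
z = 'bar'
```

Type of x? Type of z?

x is int; z is str

int, str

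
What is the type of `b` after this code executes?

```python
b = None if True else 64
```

Ternary: condition is True, if branch (None) taken → NoneType

NoneType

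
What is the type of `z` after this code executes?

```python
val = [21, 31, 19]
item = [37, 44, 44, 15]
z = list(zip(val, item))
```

list(zip(...)) returns a list of tuples

list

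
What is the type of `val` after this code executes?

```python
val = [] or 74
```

'or' returns first truthy value (74, which is int)

int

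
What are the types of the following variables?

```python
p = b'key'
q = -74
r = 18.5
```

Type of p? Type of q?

p is bytes; q is int

bytes, int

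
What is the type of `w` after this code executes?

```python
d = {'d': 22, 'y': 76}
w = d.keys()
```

.keys() returns a dict_keys view object

dict_keys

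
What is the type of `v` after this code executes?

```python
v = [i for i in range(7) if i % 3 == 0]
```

A list comprehension [...] produces a list

list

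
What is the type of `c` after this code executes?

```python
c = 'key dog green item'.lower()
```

str.lower() returns str

str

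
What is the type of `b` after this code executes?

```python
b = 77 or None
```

'or' returns first truthy value (77, int)

int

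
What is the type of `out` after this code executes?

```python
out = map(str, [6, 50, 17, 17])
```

map() returns a map iterator object

map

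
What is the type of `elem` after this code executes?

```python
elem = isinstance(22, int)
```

isinstance() returns bool

bool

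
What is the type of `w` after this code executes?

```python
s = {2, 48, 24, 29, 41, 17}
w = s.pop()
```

Popping from a set of ints returns int

int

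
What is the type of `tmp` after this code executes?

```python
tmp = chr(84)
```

chr() returns str (single character)

str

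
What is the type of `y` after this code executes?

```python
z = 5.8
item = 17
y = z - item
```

float - int returns float (5.8 - 17 = -11.2)

float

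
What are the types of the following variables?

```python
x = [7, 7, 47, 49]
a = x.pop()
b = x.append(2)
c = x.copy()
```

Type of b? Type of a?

list.append() returns None; list.pop() returns the element (int)

NoneType, int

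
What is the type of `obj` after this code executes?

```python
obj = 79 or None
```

'or' returns first truthy value (79, int)

int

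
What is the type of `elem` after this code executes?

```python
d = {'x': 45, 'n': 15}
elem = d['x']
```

Accessing dict[str, int] with key 'x' returns int value 45

int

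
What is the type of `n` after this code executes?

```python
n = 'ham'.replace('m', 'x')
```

str.replace() returns str

str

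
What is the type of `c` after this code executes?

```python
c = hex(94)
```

hex() returns str representation

str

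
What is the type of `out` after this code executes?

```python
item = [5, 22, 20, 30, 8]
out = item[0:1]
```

Slicing a list always returns a list

list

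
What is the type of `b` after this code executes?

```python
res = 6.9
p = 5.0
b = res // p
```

float // float returns float (floor division preserves float type)

float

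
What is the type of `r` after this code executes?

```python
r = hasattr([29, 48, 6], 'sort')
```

hasattr() returns bool

bool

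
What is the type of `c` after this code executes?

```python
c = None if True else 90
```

Ternary: condition is True, if branch (None) taken → NoneType

NoneType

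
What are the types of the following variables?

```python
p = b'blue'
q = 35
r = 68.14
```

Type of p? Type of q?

p is bytes; q is int

bytes, int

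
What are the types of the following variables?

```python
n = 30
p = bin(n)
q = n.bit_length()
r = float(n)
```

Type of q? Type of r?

int.bit_length() returns int; float() returns float

int, float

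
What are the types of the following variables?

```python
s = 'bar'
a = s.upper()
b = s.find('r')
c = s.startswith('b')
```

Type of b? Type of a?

str.find() returns int; str.upper() returns str

int, str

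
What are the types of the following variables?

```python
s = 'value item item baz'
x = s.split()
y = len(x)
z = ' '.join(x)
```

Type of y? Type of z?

len() returns int; str.join() returns str

int, str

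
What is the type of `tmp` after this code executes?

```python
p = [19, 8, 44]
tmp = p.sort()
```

list.sort() returns None (sorts in place)

NoneType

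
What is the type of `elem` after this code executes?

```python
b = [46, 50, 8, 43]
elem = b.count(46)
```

list.count() returns int

int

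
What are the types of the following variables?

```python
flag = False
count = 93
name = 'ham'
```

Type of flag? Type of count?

flag is bool; count is int

bool, int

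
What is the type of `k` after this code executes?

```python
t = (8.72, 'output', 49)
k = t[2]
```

Index 2 of tuple is 49 which is int

int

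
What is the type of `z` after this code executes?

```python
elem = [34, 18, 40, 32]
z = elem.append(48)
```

list.append() returns None (mutates in place)

NoneType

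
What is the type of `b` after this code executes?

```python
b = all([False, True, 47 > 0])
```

all() returns bool

bool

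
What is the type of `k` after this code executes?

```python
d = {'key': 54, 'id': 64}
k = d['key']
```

Accessing dict[str, int] with key 'key' returns int value 54

int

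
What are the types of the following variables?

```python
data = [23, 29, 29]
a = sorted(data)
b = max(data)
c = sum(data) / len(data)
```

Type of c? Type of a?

int / int returns float; sorted() returns list

float, list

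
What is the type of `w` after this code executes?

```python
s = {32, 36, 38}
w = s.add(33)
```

set.add() returns None (mutates in place)

NoneType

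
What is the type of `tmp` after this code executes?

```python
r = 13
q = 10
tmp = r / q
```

int / int always returns float in Python 3 (13 / 10 = 1.3)

float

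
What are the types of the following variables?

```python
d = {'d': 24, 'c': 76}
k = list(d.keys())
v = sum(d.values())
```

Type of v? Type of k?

sum of int values returns int; list(...) returns list

int, list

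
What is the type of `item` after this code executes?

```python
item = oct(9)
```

oct() returns str representation

str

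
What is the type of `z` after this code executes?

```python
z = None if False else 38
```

Ternary: condition is False, else branch (38) taken → int

int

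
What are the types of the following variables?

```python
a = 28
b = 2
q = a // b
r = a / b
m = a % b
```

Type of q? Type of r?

int // int returns int; int / int returns float

int, float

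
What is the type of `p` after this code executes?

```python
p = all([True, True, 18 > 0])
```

all() returns bool

bool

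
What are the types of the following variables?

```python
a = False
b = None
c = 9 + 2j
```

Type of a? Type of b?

a is bool; b is NoneType

bool, NoneType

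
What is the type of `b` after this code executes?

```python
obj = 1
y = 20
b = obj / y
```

int / int always returns float in Python 3 (1 / 20 = 0.05)

float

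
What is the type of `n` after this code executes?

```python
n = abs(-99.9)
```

abs() of float returns float

float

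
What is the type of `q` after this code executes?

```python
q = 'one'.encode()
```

str.encode() returns bytes

bytes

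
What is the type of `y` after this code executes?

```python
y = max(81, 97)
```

max() of ints returns int

int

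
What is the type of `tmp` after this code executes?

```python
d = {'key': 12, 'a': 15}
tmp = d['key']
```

Accessing dict[str, int] with key 'key' returns int value 12

int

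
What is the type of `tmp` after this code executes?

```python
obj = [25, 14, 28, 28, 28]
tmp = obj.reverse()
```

list.reverse() returns None

NoneType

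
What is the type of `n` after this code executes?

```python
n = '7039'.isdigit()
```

str.isdigit() returns bool

bool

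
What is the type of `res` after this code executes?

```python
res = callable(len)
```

callable() returns bool

bool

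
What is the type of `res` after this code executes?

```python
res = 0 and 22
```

'and' returns the first falsy value (0, which is int)

int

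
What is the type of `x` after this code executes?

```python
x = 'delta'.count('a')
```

str.count() returns int

int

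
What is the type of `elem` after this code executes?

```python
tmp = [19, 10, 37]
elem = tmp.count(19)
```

list.count() returns int

int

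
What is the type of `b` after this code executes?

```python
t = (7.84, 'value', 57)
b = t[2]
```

Index 2 of tuple is 57 which is int

int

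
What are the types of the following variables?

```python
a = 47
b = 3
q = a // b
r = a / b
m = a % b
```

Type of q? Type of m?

int // int returns int; int % int returns int

int, int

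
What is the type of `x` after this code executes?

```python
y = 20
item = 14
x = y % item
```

int % int returns int (20 % 14 = 6)

int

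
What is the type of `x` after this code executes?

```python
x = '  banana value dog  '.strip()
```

str.strip() returns str

str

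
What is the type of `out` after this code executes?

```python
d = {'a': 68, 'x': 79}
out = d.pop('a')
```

dict.pop() returns the value (int)

int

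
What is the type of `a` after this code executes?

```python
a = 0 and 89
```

'and' returns the first falsy value (0, which is int)

int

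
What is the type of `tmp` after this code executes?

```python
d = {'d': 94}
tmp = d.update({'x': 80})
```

dict.update() returns None

NoneType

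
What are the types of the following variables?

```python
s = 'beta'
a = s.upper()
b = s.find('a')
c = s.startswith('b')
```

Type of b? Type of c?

str.find() returns int; str.startswith() returns bool

int, bool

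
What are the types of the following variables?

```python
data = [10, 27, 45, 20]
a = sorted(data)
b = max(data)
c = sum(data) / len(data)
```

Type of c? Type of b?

int / int returns float; max of ints returns int

float, int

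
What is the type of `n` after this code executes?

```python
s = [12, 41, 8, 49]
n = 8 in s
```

'in' operator returns bool

bool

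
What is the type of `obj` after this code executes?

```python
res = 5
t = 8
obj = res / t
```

int / int always returns float in Python 3 (5 / 8 = 0.625)

float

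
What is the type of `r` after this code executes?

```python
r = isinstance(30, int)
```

isinstance() returns bool

bool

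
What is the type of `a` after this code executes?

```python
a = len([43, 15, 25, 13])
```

len() always returns int

int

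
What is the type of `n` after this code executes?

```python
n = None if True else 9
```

Ternary: condition is True, if branch (None) taken → NoneType

NoneType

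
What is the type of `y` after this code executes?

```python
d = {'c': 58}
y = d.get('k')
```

dict.get() returns None when key 'k' is not found and no default given

NoneType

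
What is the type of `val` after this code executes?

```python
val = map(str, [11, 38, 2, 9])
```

map() returns a map iterator object

map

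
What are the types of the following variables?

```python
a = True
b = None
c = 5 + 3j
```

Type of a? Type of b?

a is bool; b is NoneType

bool, NoneType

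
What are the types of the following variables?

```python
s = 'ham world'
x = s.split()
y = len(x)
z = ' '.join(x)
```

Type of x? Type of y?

str.split() returns list; len() returns int

list, int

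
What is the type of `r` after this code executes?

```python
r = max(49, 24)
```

max() of ints returns int

int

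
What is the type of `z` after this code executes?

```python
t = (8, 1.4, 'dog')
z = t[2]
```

Index 2 of tuple is 'dog' which is str

str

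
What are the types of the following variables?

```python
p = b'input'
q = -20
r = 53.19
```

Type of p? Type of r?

p is bytes; r is float

bytes, float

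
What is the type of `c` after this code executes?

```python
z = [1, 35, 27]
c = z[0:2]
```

Slicing a list always returns a list

list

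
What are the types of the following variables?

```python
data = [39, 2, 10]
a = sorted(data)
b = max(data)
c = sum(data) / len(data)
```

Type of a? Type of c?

sorted() returns list; int / int returns float

list, float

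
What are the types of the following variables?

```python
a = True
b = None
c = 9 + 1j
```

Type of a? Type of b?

a is bool; b is NoneType

bool, NoneType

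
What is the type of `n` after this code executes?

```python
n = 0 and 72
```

'and' returns the first falsy value (0, which is int)

int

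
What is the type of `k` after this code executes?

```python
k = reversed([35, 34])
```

reversed() on a list returns a list_reverseiterator

list_reverseiterator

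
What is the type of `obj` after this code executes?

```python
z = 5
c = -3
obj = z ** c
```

int ** negative int returns float

float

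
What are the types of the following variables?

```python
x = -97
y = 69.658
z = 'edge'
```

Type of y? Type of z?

y is float; z is str

float, str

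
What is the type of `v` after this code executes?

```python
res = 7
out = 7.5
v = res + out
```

int + float returns float (7 + 7.5 = 14.5)

float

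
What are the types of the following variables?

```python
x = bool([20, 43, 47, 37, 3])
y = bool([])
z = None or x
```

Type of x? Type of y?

bool() returns bool; bool() returns bool

bool, bool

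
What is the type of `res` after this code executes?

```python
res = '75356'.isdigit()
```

str.isdigit() returns bool

bool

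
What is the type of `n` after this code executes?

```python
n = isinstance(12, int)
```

isinstance() returns bool

bool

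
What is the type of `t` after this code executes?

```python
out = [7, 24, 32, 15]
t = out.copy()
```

list.copy() returns list

list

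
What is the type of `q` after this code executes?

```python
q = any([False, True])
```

any() returns bool

bool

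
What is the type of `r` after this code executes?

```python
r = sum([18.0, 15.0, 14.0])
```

sum() of floats returns float

float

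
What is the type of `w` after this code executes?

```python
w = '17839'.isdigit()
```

str.isdigit() returns bool

bool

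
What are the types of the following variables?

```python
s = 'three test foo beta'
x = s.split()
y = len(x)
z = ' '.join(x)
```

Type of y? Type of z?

len() returns int; str.join() returns str

int, str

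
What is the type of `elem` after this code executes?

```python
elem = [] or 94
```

'or' returns first truthy value (94, which is int)

int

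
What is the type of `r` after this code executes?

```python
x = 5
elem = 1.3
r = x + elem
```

int + float returns float (5 + 1.3 = 6.3)

float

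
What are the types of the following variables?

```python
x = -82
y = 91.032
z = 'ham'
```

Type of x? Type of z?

x is int; z is str

int, str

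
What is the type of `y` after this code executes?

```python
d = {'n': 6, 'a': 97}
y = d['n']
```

Accessing dict[str, int] with key 'n' returns int value 6

int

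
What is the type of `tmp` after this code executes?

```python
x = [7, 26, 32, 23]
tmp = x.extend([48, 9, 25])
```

list.extend() returns None

NoneType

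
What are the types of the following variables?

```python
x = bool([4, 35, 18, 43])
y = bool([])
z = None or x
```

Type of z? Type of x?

None or <bool> returns the bool; bool() returns bool

bool, bool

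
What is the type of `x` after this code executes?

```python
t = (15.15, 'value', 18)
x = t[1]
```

Index 1 of tuple is 'value' which is str

str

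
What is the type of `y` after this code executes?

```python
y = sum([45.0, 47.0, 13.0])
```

sum() of floats returns float

float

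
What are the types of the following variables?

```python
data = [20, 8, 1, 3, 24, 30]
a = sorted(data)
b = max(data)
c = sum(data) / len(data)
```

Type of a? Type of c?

sorted() returns list; int / int returns float

list, float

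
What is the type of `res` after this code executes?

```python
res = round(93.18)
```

round() with no ndigits arg returns int

int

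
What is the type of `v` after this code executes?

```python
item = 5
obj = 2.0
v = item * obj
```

int * float returns float (5 * 2.0 = 10.0)

float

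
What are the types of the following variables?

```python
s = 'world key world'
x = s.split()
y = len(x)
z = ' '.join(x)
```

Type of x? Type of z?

str.split() returns list; str.join() returns str

list, str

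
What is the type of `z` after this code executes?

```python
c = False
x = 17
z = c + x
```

bool + int returns int (False is 0, so 0 + 17 = 17)

int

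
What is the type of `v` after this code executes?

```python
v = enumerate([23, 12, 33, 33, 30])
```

enumerate() returns an enumerate iterator object

enumerate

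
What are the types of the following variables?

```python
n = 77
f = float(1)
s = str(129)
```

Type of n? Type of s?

n is int; s is str

int, str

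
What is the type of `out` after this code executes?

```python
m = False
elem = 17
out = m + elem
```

bool + int returns int (False is 0, so 0 + 17 = 17)

int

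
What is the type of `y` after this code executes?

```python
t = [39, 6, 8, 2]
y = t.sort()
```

list.sort() returns None (sorts in place)

NoneType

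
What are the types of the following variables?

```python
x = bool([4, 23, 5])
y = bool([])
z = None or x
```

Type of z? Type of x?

None or <bool> returns the bool; bool() returns bool

bool, bool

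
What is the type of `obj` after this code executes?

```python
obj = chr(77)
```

chr() returns str (single character)

str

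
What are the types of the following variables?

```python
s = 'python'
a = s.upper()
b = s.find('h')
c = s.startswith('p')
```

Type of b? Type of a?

str.find() returns int; str.upper() returns str

int, str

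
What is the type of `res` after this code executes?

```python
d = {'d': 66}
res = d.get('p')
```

dict.get() returns None when key 'p' is not found and no default given

NoneType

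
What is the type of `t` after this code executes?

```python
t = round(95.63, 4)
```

round() with ndigits arg returns float

float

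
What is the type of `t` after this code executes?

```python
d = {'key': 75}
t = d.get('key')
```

dict.get() returns the value (int) when key is found

int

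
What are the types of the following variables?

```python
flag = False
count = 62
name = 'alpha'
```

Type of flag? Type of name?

flag is bool; name is str

bool, str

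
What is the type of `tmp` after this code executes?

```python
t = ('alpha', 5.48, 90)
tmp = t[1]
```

Index 1 of tuple is 5.48 which is float

float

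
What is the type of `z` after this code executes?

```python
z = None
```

None has type NoneType

NoneType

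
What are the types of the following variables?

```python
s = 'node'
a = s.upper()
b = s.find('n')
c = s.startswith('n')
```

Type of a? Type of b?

str.upper() returns str; str.find() returns int

str, int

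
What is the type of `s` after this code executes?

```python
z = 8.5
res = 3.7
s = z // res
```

float // float returns float (floor division preserves float type)

float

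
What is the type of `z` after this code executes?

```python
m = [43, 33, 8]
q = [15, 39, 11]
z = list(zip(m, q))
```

list(zip(...)) returns a list of tuples

list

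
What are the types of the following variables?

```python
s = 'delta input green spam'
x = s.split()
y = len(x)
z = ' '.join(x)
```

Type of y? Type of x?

len() returns int; str.split() returns list

int, list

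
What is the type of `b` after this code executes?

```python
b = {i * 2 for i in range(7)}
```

A set comprehension {expr for x in iterable} produces a set

set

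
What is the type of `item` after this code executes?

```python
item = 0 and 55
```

'and' returns the first falsy value (0, which is int)

int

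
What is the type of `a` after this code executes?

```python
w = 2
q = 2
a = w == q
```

Equality comparison returns bool

bool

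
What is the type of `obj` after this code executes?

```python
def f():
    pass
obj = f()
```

A function with no return statement returns None

NoneType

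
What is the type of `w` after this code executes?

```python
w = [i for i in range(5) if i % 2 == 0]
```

A list comprehension [...] produces a list

list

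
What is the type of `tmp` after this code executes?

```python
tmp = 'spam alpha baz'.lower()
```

str.lower() returns str

str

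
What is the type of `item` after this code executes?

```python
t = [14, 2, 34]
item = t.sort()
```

list.sort() returns None (sorts in place)

NoneType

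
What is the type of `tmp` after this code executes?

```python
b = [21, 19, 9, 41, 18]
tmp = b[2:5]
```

Slicing a list always returns a list

list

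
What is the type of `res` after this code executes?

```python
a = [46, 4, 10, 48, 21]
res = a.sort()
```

list.sort() returns None (sorts in place)

NoneType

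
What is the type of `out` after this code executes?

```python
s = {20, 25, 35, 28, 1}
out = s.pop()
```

Popping from a set of ints returns int

int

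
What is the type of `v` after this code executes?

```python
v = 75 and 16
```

'and' returns the last value when all truthy (16, which is int)

int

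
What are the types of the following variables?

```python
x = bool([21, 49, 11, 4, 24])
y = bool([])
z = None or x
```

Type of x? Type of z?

bool() returns bool; None or <bool> returns the bool

bool, bool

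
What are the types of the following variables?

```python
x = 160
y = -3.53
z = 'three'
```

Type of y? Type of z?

y is float; z is str

float, str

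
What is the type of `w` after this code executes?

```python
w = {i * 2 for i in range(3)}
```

A set comprehension {expr for x in iterable} produces a set

set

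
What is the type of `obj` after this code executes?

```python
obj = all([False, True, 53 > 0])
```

all() returns bool

bool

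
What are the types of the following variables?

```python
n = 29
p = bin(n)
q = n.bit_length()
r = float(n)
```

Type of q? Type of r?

int.bit_length() returns int; float() returns float

int, float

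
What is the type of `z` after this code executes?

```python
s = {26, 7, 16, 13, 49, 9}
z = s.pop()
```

Popping from a set of ints returns int

int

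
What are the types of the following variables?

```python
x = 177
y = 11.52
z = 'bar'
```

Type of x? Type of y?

x is int; y is float

int, float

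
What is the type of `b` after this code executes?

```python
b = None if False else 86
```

Ternary: condition is False, else branch (86) taken → int

int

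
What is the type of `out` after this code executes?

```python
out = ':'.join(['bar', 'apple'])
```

str.join() returns str

str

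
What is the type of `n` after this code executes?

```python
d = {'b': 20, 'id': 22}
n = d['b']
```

Accessing dict[str, int] with key 'b' returns int value 20

int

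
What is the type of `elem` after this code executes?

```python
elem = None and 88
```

'and' returns first falsy value (None)

NoneType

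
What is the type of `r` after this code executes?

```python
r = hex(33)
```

hex() returns str representation

str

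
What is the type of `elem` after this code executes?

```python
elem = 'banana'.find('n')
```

str.find() returns int (index, or -1)

int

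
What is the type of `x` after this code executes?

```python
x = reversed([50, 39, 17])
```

reversed() on a list returns a list_reverseiterator

list_reverseiterator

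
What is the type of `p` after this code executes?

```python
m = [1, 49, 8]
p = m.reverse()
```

list.reverse() returns None

NoneType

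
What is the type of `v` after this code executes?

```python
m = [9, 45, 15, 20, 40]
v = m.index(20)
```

list.index() returns int

int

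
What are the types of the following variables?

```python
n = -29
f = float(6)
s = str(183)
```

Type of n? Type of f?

n is int; f is float

int, float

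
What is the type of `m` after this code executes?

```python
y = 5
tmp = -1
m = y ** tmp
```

int ** negative int returns float

float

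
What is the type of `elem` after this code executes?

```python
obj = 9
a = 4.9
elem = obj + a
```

int + float returns float (9 + 4.9 = 13.9)

float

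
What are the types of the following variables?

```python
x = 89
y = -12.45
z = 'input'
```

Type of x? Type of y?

x is int; y is float

int, float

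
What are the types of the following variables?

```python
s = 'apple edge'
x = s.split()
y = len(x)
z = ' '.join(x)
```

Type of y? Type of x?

len() returns int; str.split() returns list

int, list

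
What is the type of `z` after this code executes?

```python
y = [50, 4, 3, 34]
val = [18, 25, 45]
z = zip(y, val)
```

zip() returns a zip iterator object

zip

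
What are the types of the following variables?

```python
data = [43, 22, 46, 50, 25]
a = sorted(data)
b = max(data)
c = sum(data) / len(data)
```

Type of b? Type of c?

max of ints returns int; int / int returns float

int, float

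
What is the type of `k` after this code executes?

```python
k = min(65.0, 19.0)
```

min() of floats returns float

float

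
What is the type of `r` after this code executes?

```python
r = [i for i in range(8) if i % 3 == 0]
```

A list comprehension [...] produces a list

list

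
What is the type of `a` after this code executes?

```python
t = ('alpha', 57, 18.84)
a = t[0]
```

Index 0 of tuple is 'alpha' which is str

str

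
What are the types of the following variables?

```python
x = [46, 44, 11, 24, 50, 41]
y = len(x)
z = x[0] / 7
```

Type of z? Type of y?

int / int returns float; len() returns int

float, int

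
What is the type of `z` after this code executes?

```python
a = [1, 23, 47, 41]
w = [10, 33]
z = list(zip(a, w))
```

list(zip(...)) returns a list of tuples

list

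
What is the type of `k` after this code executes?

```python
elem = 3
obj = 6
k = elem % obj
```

int % int returns int (3 % 6 = 3)

int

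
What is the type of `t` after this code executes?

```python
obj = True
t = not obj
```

'not' always returns bool

bool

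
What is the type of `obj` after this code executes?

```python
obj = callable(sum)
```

callable() returns bool

bool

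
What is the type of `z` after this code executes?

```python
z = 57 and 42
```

'and' returns the last value when all truthy (42, which is int)

int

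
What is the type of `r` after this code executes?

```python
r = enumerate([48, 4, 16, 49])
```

enumerate() returns an enumerate iterator object

enumerate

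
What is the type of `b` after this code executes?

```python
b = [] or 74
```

'or' returns first truthy value (74, which is int)

int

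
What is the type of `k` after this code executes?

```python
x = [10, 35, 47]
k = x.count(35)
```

list.count() returns int

int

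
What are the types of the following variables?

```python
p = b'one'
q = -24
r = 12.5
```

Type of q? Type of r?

q is int; r is float

int, float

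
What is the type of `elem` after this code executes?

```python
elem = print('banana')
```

print() returns None

NoneType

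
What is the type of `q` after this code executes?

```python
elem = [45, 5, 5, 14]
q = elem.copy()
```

list.copy() returns list

list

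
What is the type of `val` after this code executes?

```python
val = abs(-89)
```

abs() of int returns int

int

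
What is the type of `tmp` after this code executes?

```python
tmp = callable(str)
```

callable() returns bool

bool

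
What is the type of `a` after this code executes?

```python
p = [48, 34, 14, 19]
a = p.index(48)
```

list.index() returns int

int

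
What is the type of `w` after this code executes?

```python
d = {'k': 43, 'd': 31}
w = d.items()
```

dict.items() returns a dict_items view

dict_items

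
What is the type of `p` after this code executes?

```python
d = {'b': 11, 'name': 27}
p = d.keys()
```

.keys() returns a dict_keys view object

dict_keys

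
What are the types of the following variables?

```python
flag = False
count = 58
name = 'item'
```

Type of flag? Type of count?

flag is bool; count is int

bool, int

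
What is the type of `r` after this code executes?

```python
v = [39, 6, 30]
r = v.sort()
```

list.sort() returns None (sorts in place)

NoneType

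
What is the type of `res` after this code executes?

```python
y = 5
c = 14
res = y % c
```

int % int returns int (5 % 14 = 5)

int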